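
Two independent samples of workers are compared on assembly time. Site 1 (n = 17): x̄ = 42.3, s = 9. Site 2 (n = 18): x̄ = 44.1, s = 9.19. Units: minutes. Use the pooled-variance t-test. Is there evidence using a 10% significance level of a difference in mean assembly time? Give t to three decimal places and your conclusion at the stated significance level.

Let group 1 = site 1, group 2 = site 2. H0: μ_1 = μ_2; H1: μ_1 ≠ μ_2 (two-sample pooled-variance t-test, two-sided).
s_p² = [(17−1)·9² + (18−1)·9.19²]/(17+18−2) = 82.7804
t = (42.3 − 44.1)/√[82.7804·(1/17 + 1/18)] = -0.585
df = n₁ + n₂ − 2 = 33
Two-sided p-value ≈ 0.5625
Since p ≈ 0.5625 > α = 0.1, fail to reject H0; the evidence is not statistically significant.

t = -0.585; fail to reject H0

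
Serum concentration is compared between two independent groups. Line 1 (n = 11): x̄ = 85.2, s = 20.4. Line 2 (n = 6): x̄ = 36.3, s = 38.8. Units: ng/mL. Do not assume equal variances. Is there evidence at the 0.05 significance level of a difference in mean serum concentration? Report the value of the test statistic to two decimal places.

Let group 1 = line 1, group 2 = line 2. H0: μ_1 = μ_2; H1: μ_1 ≠ μ_2 (Welch's two-sample t-test, two-sided).
t = (x̄_1 − x̄_2)/√(s_1²/n_1 + s_2²/n_2) = (85.2 − 36.3)/√(20.4²/11 + 38.8²/6) = 2.88
Welch–Satterthwaite df ≈ 6.55
Two-sided p-value ≈ 0.026
Since p ≈ 0.026 < α = 0.05, reject H0; the data support H1.

2.88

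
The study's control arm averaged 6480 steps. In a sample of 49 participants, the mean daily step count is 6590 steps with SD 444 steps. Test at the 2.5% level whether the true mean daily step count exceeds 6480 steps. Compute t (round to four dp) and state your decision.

H0: μ = 6480; H1: μ > 6480 (one-sample t-test, right-tailed).
t = (x̄ − μ₀)/(s/√n) = (6590 − 6480)/(444/√49) = 1.7342
df = n − 1 = 48
p-value = P(T ≥ 1.7342) ≈ 0.045
Since p ≈ 0.045 > α = 0.025, fail to reject H0; the evidence is not statistically significant.

t = 1.7342; fail to reject H0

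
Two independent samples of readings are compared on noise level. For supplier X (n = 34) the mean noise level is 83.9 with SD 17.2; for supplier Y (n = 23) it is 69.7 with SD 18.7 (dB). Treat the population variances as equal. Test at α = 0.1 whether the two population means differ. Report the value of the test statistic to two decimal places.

2.95

Let group 1 = supplier X, group 2 = supplier Y. H0: μ_1 = μ_2; H1: μ_1 ≠ μ_2 (two-sample pooled-variance t-test, two-sided).
s_p² = [(34−1)·17.2² + (23−1)·18.7²]/(34+23−2) = 317.38
t = (83.9 − 69.7)/√[317.38·(1/34 + 1/23)] = 2.95
df = n₁ + n₂ − 2 = 55
Two-sided p-value ≈ 0.0046
Since p ≈ 0.0046 < α = 0.1, reject H0; the data support H1.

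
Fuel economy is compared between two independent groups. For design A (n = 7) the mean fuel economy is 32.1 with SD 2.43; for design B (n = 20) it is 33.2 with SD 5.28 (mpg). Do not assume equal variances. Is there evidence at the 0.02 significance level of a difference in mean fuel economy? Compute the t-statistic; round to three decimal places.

-0.735

Let group 1 = design A, group 2 = design B. H0: μ_1 = μ_2; H1: μ_1 ≠ μ_2 (Welch's two-sample t-test, two-sided).
t = (x̄_1 − x̄_2)/√(s_1²/n_1 + s_2²/n_2) = (32.1 − 33.2)/√(2.43²/7 + 5.28²/20) = -0.735
Welch–Satterthwaite df ≈ 22.67
Two-sided p-value ≈ 0.470
Since p ≈ 0.470 > α = 0.02, fail to reject H0; the data do not provide sufficient evidence against H0.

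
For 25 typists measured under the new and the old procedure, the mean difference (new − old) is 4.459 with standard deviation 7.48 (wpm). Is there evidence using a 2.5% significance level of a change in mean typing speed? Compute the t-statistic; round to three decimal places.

H0: μ_d = 0; H1: μ_d ≠ 0 (paired t-test on the differences, two-sided).
t = d̄/(s_d/√n) = 4.459/(7.48/√25) = 2.981
df = n − 1 = 24
Two-sided p-value ≈ 0.006
Since p ≈ 0.006 < α = 0.025, reject H0; the evidence is statistically significant.

2.981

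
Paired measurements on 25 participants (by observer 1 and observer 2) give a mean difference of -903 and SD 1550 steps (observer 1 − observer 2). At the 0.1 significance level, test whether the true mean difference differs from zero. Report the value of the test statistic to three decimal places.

H0: μ_d = 0; H1: μ_d ≠ 0 (paired t-test on the differences, two-sided).
t = d̄/(s_d/√n) = -903/(1550/√25) = -2.913
df = n − 1 = 24
Two-sided p-value ≈ 0.0076
Since p ≈ 0.0076 < α = 0.1, reject H0; the data support H1.

-2.913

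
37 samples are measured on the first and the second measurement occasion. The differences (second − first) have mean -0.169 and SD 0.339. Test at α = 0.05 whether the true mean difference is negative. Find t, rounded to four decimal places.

H0: μ_d = 0; H1: μ_d < 0 (paired t-test on the differences, left-tailed).
t = d̄/(s_d/√n) = -0.169/(0.339/√37) = -3.0324
df = n − 1 = 36
p-value = P(T ≤ -3.0324) ≈ 0.0022
Since p ≈ 0.0022 < α = 0.05, reject H0; the evidence is statistically significant.

-3.0324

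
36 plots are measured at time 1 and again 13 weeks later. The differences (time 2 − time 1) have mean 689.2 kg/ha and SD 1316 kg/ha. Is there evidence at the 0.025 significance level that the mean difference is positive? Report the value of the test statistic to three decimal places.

3.142

H0: μ_d = 0; H1: μ_d > 0 (paired t-test on the differences, right-tailed).
t = d̄/(s_d/√n) = 689.2/(1316/√36) = 3.142
df = n − 1 = 35
p-value = P(T ≥ 3.142) ≈ 0.002
Since p ≈ 0.002 < α = 0.025, reject H0; the evidence is statistically significant.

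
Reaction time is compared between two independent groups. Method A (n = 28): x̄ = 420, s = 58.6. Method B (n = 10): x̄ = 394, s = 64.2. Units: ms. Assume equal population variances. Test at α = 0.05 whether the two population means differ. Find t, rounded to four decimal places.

1.1753

Let group 1 = method A, group 2 = method B. H0: μ_1 = μ_2; H1: μ_1 ≠ μ_2 (two-sample pooled-variance t-test, two-sided).
s_p² = [(28−1)·58.6² + (10−1)·64.2²]/(28+10−2) = 3605.88
t = (420 − 394)/√[3605.88·(1/28 + 1/10)] = 1.1753
df = n₁ + n₂ − 2 = 36
Two-sided p-value ≈ 0.248
Since p ≈ 0.248 > α = 0.05, fail to reject H0; the data do not provide sufficient evidence against H0.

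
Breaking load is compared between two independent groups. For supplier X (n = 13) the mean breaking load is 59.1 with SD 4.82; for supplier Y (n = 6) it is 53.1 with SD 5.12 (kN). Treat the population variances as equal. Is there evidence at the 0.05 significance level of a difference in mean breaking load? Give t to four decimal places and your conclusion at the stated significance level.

t = 2.4759; reject H0

Let group 1 = supplier X, group 2 = supplier Y. H0: μ_1 = μ_2; H1: μ_1 ≠ μ_2 (two-sample pooled-variance t-test, two-sided).
s_p² = [(13−1)·4.82² + (6−1)·5.12²]/(13+6−2) = 24.1095
t = (59.1 − 53.1)/√[24.1095·(1/13 + 1/6)] = 2.4759
df = n₁ + n₂ − 2 = 17
Two-sided p-value ≈ 0.0241
Since p ≈ 0.0241 < α = 0.05, reject H0; the data support H1.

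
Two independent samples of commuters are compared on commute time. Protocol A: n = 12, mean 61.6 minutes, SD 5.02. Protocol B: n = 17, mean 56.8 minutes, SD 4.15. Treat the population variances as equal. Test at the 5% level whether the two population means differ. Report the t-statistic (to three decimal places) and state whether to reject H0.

Let group 1 = protocol A, group 2 = protocol B. H0: μ_1 = μ_2; H1: μ_1 ≠ μ_2 (two-sample pooled-variance t-test, two-sided).
s_p² = [(12−1)·5.02² + (17−1)·4.15²]/(12+17−2) = 20.4728
t = (61.6 − 56.8)/√[20.4728·(1/12 + 1/17)] = 2.814
df = n₁ + n₂ − 2 = 27
Two-sided p-value ≈ 0.0090
Since p ≈ 0.0090 < α = 0.05, reject H0; the evidence is statistically significant.

t = 2.814; reject H0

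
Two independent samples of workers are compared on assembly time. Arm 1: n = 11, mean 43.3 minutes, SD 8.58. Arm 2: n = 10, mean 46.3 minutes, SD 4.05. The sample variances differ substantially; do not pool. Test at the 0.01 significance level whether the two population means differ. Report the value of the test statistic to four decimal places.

Let group 1 = arm 1, group 2 = arm 2. H0: μ_1 = μ_2; H1: μ_1 ≠ μ_2 (Welch's two-sample t-test, two-sided).
t = (x̄_1 − x̄_2)/√(s_1²/n_1 + s_2²/n_2) = (43.3 − 46.3)/√(8.58²/11 + 4.05²/10) = -1.0393
Welch–Satterthwaite df ≈ 14.53
Two-sided p-value ≈ 0.316
Since p ≈ 0.316 > α = 0.01, fail to reject H0; the data do not provide sufficient evidence against H0.

-1.0393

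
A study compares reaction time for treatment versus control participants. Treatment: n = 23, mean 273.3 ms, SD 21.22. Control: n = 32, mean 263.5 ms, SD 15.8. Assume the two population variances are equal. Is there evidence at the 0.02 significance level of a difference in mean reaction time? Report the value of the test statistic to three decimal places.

1.965

Let group 1 = treatment, group 2 = control. H0: μ_1 = μ_2; H1: μ_1 ≠ μ_2 (two-sample pooled-variance t-test, two-sided).
s_p² = [(23−1)·21.22² + (32−1)·15.8²]/(23+32−2) = 332.928
t = (273.3 − 263.5)/√[332.928·(1/23 + 1/32)] = 1.965
df = n₁ + n₂ − 2 = 53
Two-sided p-value ≈ 0.0547
Since p ≈ 0.0547 > α = 0.02, fail to reject H0; the data do not provide sufficient evidence against H0.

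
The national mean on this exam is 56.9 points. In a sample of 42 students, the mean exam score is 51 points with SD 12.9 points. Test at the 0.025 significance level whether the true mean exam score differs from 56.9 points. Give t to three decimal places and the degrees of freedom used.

t = -2.964, df = 41

H0: μ = 56.9; H1: μ ≠ 56.9 (one-sample t-test, two-sided).
t = (x̄ − μ₀)/(s/√n) = (51 − 56.9)/(12.9/√42) = -2.964
df = n − 1 = 41
Two-sided p-value ≈ 0.005
Since p ≈ 0.005 < α = 0.025, reject H0; the evidence is statistically significant.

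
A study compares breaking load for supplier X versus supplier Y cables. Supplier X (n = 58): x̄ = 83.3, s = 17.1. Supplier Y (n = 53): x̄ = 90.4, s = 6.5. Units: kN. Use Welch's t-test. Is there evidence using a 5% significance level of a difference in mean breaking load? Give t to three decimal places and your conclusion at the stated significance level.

t = -2.938; reject H0

Let group 1 = supplier X, group 2 = supplier Y. H0: μ_1 = μ_2; H1: μ_1 ≠ μ_2 (Welch's two-sample t-test, two-sided).
t = (x̄_1 − x̄_2)/√(s_1²/n_1 + s_2²/n_2) = (83.3 − 90.4)/√(17.1²/58 + 6.5²/53) = -2.938
Welch–Satterthwaite df ≈ 74.41
Two-sided p-value ≈ 0.004
Since p ≈ 0.004 < α = 0.05, reject H0; the evidence is statistically significant.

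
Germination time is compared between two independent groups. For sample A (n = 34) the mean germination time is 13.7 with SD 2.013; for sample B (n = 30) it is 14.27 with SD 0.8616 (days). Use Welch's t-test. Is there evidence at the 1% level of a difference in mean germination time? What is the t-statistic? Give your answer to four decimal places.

-1.5025

Let group 1 = sample A, group 2 = sample B. H0: μ_1 = μ_2; H1: μ_1 ≠ μ_2 (Welch's two-sample t-test, two-sided).
t = (x̄_1 − x̄_2)/√(s_1²/n_1 + s_2²/n_2) = (13.7 − 14.27)/√(2.013²/34 + 0.8616²/30) = -1.5025
Welch–Satterthwaite df ≈ 45.88
Two-sided p-value ≈ 0.140
Since p ≈ 0.140 > α = 0.01, fail to reject H0; the evidence is not statistically significant.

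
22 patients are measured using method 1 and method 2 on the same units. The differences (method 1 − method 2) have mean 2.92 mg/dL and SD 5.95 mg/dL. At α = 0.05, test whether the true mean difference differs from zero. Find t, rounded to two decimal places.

H0: μ_d = 0; H1: μ_d ≠ 0 (paired t-test on the differences, two-sided).
t = d̄/(s_d/√n) = 2.92/(5.95/√22) = 2.30
df = n − 1 = 21
Two-sided p-value ≈ 0.0317
Since p ≈ 0.0317 < α = 0.05, reject H0; the data support H1.

2.30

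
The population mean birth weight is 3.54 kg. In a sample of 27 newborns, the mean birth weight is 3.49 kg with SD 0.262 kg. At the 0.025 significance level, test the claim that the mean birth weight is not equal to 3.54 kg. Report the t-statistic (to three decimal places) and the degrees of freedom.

H0: μ = 3.54; H1: μ ≠ 3.54 (one-sample t-test, two-sided).
t = (x̄ − μ₀)/(s/√n) = (3.49 − 3.54)/(0.262/√27) = -0.992
df = n − 1 = 26
Two-sided p-value ≈ 0.3305
Since p ≈ 0.3305 > α = 0.025, fail to reject H0; the evidence is not statistically significant.

t = -0.992, df = 26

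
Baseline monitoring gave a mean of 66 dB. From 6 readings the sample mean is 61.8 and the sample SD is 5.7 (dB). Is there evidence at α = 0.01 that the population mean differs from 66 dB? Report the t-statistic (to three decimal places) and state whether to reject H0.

t = -1.805; fail to reject H0

H0: μ = 66; H1: μ ≠ 66 (one-sample t-test, two-sided).
t = (x̄ − μ₀)/(s/√n) = (61.8 − 66)/(5.7/√6) = -1.805
df = n − 1 = 5
Two-sided p-value ≈ 0.131
Since p ≈ 0.131 > α = 0.01, fail to reject H0; the evidence is not statistically significant.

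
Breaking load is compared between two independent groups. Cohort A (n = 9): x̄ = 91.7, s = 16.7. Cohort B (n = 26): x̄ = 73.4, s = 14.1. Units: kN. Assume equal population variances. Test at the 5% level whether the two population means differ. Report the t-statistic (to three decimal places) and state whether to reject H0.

t = 3.203; reject H0

Let group 1 = cohort A, group 2 = cohort B. H0: μ_1 = μ_2; H1: μ_1 ≠ μ_2 (two-sample pooled-variance t-test, two-sided).
s_p² = [(9−1)·16.7² + (26−1)·14.1²]/(9+26−2) = 218.223
t = (91.7 − 73.4)/√[218.223·(1/9 + 1/26)] = 3.203
df = n₁ + n₂ − 2 = 33
Two-sided p-value ≈ 0.003
Since p ≈ 0.003 < α = 0.05, reject H0; the data support H1.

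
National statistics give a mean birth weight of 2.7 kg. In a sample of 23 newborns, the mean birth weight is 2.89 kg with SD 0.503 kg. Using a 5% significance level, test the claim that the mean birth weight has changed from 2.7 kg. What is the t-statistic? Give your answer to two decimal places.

H0: μ = 2.7; H1: μ ≠ 2.7 (one-sample t-test, two-sided).
t = (x̄ − μ₀)/(s/√n) = (2.89 − 2.7)/(0.503/√23) = 1.81
df = n − 1 = 22
Two-sided p-value ≈ 0.084
Since p ≈ 0.084 > α = 0.05, fail to reject H0; the data do not provide sufficient evidence against H0.

1.81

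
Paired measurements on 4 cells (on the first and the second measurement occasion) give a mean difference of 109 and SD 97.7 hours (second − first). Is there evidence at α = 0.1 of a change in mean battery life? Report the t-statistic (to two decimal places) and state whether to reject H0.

H0: μ_d = 0; H1: μ_d ≠ 0 (paired t-test on the differences, two-sided).
t = d̄/(s_d/√n) = 109/(97.7/√4) = 2.23
df = n − 1 = 3
Two-sided p-value ≈ 0.112
Since p ≈ 0.112 > α = 0.1, fail to reject H0; the data do not provide sufficient evidence against H0.

t = 2.23; fail to reject H0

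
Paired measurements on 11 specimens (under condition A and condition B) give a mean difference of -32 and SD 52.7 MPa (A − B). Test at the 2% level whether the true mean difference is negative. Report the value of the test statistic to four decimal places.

H0: μ_d = 0; H1: μ_d < 0 (paired t-test on the differences, left-tailed).
t = d̄/(s_d/√n) = -32/(52.7/√11) = -2.0139
df = n − 1 = 10
p-value = P(T ≤ -2.0139) ≈ 0.036
Since p ≈ 0.036 > α = 0.02, fail to reject H0; the evidence is not statistically significant.

-2.0139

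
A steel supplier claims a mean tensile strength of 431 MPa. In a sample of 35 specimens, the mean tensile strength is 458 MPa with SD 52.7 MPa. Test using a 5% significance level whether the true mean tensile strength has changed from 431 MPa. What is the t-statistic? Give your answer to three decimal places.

H0: μ = 431; H1: μ ≠ 431 (one-sample t-test, two-sided).
t = (x̄ − μ₀)/(s/√n) = (458 − 431)/(52.7/√35) = 3.031
df = n − 1 = 34
Two-sided p-value ≈ 0.0046
Since p ≈ 0.0046 < α = 0.05, reject H0; the evidence is statistically significant.

3.031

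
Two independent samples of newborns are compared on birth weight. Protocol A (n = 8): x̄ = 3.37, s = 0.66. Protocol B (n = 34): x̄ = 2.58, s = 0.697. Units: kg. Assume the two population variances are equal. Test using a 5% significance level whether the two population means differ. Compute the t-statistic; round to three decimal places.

Let group 1 = protocol A, group 2 = protocol B. H0: μ_1 = μ_2; H1: μ_1 ≠ μ_2 (two-sample pooled-variance t-test, two-sided).
s_p² = [(8−1)·0.66² + (34−1)·0.697²]/(8+34−2) = 0.477022
t = (3.37 − 2.58)/√[0.477022·(1/8 + 1/34)] = 2.911
df = n₁ + n₂ − 2 = 40
Two-sided p-value ≈ 0.0059
Since p ≈ 0.0059 < α = 0.05, reject H0; the evidence is statistically significant.

2.911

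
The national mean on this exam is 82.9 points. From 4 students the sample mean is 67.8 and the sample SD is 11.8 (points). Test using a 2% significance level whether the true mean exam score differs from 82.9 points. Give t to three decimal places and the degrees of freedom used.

t = -2.559, df = 3

H0: μ = 82.9; H1: μ ≠ 82.9 (one-sample t-test, two-sided).
t = (x̄ − μ₀)/(s/√n) = (67.8 − 82.9)/(11.8/√4) = -2.559
df = n − 1 = 3
Two-sided p-value ≈ 0.083
Since p ≈ 0.083 > α = 0.02, fail to reject H0; the evidence is not statistically significant.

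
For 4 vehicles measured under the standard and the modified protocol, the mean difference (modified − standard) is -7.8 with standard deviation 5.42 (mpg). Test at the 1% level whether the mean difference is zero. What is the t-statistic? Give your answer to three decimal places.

-2.878

H0: μ_d = 0; H1: μ_d ≠ 0 (paired t-test on the differences, two-sided).
t = d̄/(s_d/√n) = -7.8/(5.42/√4) = -2.878
df = n − 1 = 3
Two-sided p-value ≈ 0.064
Since p ≈ 0.064 > α = 0.01, fail to reject H0; the evidence is not statistically significant.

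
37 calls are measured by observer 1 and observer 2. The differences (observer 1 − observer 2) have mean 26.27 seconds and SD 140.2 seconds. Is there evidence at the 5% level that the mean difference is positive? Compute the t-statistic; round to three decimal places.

1.140

H0: μ_d = 0; H1: μ_d > 0 (paired t-test on the differences, right-tailed).
t = d̄/(s_d/√n) = 26.27/(140.2/√37) = 1.140
df = n − 1 = 36
p-value = P(T ≥ 1.140) ≈ 0.131
Since p ≈ 0.131 > α = 0.05, fail to reject H0; the data do not provide sufficient evidence against H0.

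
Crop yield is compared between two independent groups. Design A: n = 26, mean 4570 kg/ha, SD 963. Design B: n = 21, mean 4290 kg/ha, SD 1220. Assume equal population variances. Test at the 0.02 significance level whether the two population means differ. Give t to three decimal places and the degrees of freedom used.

Let group 1 = design A, group 2 = design B. H0: μ_1 = μ_2; H1: μ_1 ≠ μ_2 (two-sample pooled-variance t-test, two-sided).
s_p² = [(26−1)·963² + (21−1)·1220²]/(26+21−2) = 1176720
t = (4570 − 4290)/√[1176720·(1/26 + 1/21)] = 0.880
df = n₁ + n₂ − 2 = 45
Two-sided p-value ≈ 0.3837
Since p ≈ 0.3837 > α = 0.02, fail to reject H0; the evidence is not statistically significant.

t = 0.880, df = 45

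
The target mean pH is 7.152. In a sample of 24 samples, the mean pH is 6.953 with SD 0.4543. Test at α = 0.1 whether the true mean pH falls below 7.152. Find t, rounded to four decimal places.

-2.1459

H0: μ = 7.152; H1: μ < 7.152 (one-sample t-test, left-tailed).
t = (x̄ − μ₀)/(s/√n) = (6.953 − 7.152)/(0.4543/√24) = -2.1459
df = n − 1 = 23
p-value = P(T ≤ -2.1459) ≈ 0.0213
Since p ≈ 0.0213 < α = 0.1, reject H0; the evidence is statistically significant.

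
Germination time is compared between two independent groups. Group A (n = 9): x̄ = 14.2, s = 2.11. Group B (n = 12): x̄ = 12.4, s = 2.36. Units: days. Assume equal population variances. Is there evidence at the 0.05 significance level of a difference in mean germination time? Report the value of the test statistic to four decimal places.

1.8077

Let group 1 = group A, group 2 = group B. H0: μ_1 = μ_2; H1: μ_1 ≠ μ_2 (two-sample pooled-variance t-test, two-sided).
s_p² = [(9−1)·2.11² + (12−1)·2.36²]/(9+12−2) = 5.09907
t = (14.2 − 12.4)/√[5.09907·(1/9 + 1/12)] = 1.8077
df = n₁ + n₂ − 2 = 19
Two-sided p-value ≈ 0.087
Since p ≈ 0.087 > α = 0.05, fail to reject H0; the data do not provide sufficient evidence against H0.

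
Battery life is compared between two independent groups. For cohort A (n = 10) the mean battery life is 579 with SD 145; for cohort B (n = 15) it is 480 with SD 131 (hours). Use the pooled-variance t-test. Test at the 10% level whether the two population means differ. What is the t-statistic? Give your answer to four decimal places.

1.7746

Let group 1 = cohort A, group 2 = cohort B. H0: μ_1 = μ_2; H1: μ_1 ≠ μ_2 (two-sample pooled-variance t-test, two-sided).
s_p² = [(10−1)·145² + (15−1)·131²]/(10+15−2) = 18673
t = (579 − 480)/√[18673·(1/10 + 1/15)] = 1.7746
df = n₁ + n₂ − 2 = 23
Two-sided p-value ≈ 0.089
Since p ≈ 0.089 < α = 0.1, reject H0; the data support H1.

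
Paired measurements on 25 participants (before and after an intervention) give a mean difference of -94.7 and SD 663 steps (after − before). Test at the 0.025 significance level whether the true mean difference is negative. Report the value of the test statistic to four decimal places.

H0: μ_d = 0; H1: μ_d < 0 (paired t-test on the differences, left-tailed).
t = d̄/(s_d/√n) = -94.7/(663/√25) = -0.7142
df = n − 1 = 24
p-value = P(T ≤ -0.7142) ≈ 0.241
Since p ≈ 0.241 > α = 0.025, fail to reject H0; the data do not provide sufficient evidence against H0.

-0.7142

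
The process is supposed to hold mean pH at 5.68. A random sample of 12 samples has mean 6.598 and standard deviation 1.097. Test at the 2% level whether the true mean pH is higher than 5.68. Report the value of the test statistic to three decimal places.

H0: μ = 5.68; H1: μ > 5.68 (one-sample t-test, right-tailed).
t = (x̄ − μ₀)/(s/√n) = (6.598 − 5.68)/(1.097/√12) = 2.899
df = n − 1 = 11
p-value = P(T ≥ 2.899) ≈ 0.007
Since p ≈ 0.007 < α = 0.02, reject H0; the data support H1.

2.899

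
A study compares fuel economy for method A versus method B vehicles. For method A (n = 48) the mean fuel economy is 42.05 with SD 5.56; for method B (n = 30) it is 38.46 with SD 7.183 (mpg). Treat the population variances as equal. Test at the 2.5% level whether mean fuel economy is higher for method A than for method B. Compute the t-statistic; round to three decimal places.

2.476

Let group 1 = method A, group 2 = method B. H0: μ_1 = μ_2; H1: μ_1 > μ_2 (two-sample pooled-variance t-test, right-tailed).
s_p² = [(48−1)·5.56² + (30−1)·7.183²]/(48+30−2) = 38.8054
t = (42.05 − 38.46)/√[38.8054·(1/48 + 1/30)] = 2.476
df = n₁ + n₂ − 2 = 76
p-value = P(T ≥ 2.476) ≈ 0.008
Since p ≈ 0.008 < α = 0.025, reject H0; the evidence is statistically significant.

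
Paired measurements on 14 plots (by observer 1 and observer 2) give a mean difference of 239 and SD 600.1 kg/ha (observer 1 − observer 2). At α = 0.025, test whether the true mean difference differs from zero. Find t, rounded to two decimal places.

1.49

H0: μ_d = 0; H1: μ_d ≠ 0 (paired t-test on the differences, two-sided).
t = d̄/(s_d/√n) = 239/(600.1/√14) = 1.49
df = n − 1 = 13
Two-sided p-value ≈ 0.1600
Since p ≈ 0.1600 > α = 0.025, fail to reject H0; the data do not provide sufficient evidence against H0.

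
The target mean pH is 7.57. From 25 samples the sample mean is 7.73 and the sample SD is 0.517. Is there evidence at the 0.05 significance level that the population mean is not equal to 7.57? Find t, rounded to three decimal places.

1.547

H0: μ = 7.57; H1: μ ≠ 7.57 (one-sample t-test, two-sided).
t = (x̄ − μ₀)/(s/√n) = (7.73 − 7.57)/(0.517/√25) = 1.547
df = n − 1 = 24
Two-sided p-value ≈ 0.135
Since p ≈ 0.135 > α = 0.05, fail to reject H0; the data do not provide sufficient evidence against H0.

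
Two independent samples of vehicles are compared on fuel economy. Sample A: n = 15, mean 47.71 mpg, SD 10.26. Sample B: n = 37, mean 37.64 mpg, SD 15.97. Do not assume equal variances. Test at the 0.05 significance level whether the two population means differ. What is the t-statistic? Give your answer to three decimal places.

2.700

Let group 1 = sample A, group 2 = sample B. H0: μ_1 = μ_2; H1: μ_1 ≠ μ_2 (Welch's two-sample t-test, two-sided).
t = (x̄_1 − x̄_2)/√(s_1²/n_1 + s_2²/n_2) = (47.71 − 37.64)/√(10.26²/15 + 15.97²/37) = 2.700
Welch–Satterthwaite df ≈ 40.00
Two-sided p-value ≈ 0.010
Since p ≈ 0.010 < α = 0.05, reject H0; the data support H1.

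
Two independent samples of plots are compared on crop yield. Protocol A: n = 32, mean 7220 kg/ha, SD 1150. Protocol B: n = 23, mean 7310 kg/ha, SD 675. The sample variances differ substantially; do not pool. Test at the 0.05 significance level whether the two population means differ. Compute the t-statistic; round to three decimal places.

Let group 1 = protocol A, group 2 = protocol B. H0: μ_1 = μ_2; H1: μ_1 ≠ μ_2 (Welch's two-sample t-test, two-sided).
t = (x̄_1 − x̄_2)/√(s_1²/n_1 + s_2²/n_2) = (7220 − 7310)/√(1150²/32 + 675²/23) = -0.364
Welch–Satterthwaite df ≈ 51.25
Two-sided p-value ≈ 0.7174
Since p ≈ 0.7174 > α = 0.05, fail to reject H0; the evidence is not statistically significant.

-0.364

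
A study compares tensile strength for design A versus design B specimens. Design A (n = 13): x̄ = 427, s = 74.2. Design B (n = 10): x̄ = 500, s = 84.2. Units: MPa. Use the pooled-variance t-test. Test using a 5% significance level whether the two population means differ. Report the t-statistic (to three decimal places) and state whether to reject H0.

Let group 1 = design A, group 2 = design B. H0: μ_1 = μ_2; H1: μ_1 ≠ μ_2 (two-sample pooled-variance t-test, two-sided).
s_p² = [(13−1)·74.2² + (10−1)·84.2²]/(13+10−2) = 6184.5
t = (427 − 500)/√[6184.5·(1/13 + 1/10)] = -2.207
df = n₁ + n₂ − 2 = 21
Two-sided p-value ≈ 0.0386
Since p ≈ 0.0386 < α = 0.05, reject H0; the data support H1.

t = -2.207; reject H0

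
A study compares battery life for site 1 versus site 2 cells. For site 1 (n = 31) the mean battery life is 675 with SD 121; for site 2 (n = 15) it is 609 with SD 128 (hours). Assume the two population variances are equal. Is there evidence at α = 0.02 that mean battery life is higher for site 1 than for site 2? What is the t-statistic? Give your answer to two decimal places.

1.70

Let group 1 = site 1, group 2 = site 2. H0: μ_1 = μ_2; H1: μ_1 > μ_2 (two-sample pooled-variance t-test, right-tailed).
s_p² = [(31−1)·121² + (15−1)·128²]/(31+15−2) = 15195.6
t = (675 − 609)/√[15195.6·(1/31 + 1/15)] = 1.70
df = n₁ + n₂ − 2 = 44
p-value = P(T ≥ 1.70) ≈ 0.0479
Since p ≈ 0.0479 > α = 0.02, fail to reject H0; the evidence is not statistically significant.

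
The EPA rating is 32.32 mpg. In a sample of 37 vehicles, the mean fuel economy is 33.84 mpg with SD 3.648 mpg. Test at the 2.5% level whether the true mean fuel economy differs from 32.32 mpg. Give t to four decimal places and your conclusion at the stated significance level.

t = 2.5345; reject H0

H0: μ = 32.32; H1: μ ≠ 32.32 (one-sample t-test, two-sided).
t = (x̄ − μ₀)/(s/√n) = (33.84 − 32.32)/(3.648/√37) = 2.5345
df = n − 1 = 36
Two-sided p-value ≈ 0.0158
Since p ≈ 0.0158 < α = 0.025, reject H0; the data support H1.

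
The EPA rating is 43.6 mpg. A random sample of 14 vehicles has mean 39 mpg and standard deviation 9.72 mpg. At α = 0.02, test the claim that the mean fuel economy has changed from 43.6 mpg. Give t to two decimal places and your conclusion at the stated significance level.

H0: μ = 43.6; H1: μ ≠ 43.6 (one-sample t-test, two-sided).
t = (x̄ − μ₀)/(s/√n) = (39 − 43.6)/(9.72/√14) = -1.77
df = n − 1 = 13
Two-sided p-value ≈ 0.1000
Since p ≈ 0.1000 > α = 0.02, fail to reject H0; the data do not provide sufficient evidence against H0.

t = -1.77; fail to reject H0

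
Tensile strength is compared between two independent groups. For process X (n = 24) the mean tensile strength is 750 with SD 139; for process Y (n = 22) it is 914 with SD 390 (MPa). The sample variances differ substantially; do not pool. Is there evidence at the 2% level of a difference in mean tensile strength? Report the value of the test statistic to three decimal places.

-1.867

Let group 1 = process X, group 2 = process Y. H0: μ_1 = μ_2; H1: μ_1 ≠ μ_2 (Welch's two-sample t-test, two-sided).
t = (x̄_1 − x̄_2)/√(s_1²/n_1 + s_2²/n_2) = (750 − 914)/√(139²/24 + 390²/22) = -1.867
Welch–Satterthwaite df ≈ 25.86
Two-sided p-value ≈ 0.0733
Since p ≈ 0.0733 > α = 0.02, fail to reject H0; the evidence is not statistically significant.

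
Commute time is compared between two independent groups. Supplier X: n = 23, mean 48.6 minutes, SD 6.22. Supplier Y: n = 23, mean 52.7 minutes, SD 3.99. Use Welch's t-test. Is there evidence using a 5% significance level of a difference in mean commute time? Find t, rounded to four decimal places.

-2.6608

Let group 1 = supplier X, group 2 = supplier Y. H0: μ_1 = μ_2; H1: μ_1 ≠ μ_2 (Welch's two-sample t-test, two-sided).
t = (x̄_1 − x̄_2)/√(s_1²/n_1 + s_2²/n_2) = (48.6 − 52.7)/√(6.22²/23 + 3.99²/23) = -2.6608
Welch–Satterthwaite df ≈ 37.48
Two-sided p-value ≈ 0.011
Since p ≈ 0.011 < α = 0.05, reject H0; the evidence is statistically significant.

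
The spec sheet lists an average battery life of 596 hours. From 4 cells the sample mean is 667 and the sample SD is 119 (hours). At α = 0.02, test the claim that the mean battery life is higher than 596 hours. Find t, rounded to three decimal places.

H0: μ = 596; H1: μ > 596 (one-sample t-test, right-tailed).
t = (x̄ − μ₀)/(s/√n) = (667 − 596)/(119/√4) = 1.193
df = n − 1 = 3
p-value = P(T ≥ 1.193) ≈ 0.159
Since p ≈ 0.159 > α = 0.02, fail to reject H0; the data do not provide sufficient evidence against H0.

1.193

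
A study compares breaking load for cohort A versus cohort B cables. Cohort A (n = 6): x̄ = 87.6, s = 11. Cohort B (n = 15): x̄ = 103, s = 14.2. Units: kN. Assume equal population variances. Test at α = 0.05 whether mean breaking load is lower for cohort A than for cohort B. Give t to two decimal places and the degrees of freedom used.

t = -2.37, df = 19

Let group 1 = cohort A, group 2 = cohort B. H0: μ_1 = μ_2; H1: μ_1 < μ_2 (two-sample pooled-variance t-test, left-tailed).
s_p² = [(6−1)·11² + (15−1)·14.2²]/(6+15−2) = 180.419
t = (87.6 − 103)/√[180.419·(1/6 + 1/15)] = -2.37
df = n₁ + n₂ − 2 = 19
p-value = P(T ≤ -2.37) ≈ 0.0142
Since p ≈ 0.0142 < α = 0.05, reject H0; the evidence is statistically significant.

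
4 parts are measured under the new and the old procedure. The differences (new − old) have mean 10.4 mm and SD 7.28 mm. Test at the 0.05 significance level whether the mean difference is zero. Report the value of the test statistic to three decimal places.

H0: μ_d = 0; H1: μ_d ≠ 0 (paired t-test on the differences, two-sided).
t = d̄/(s_d/√n) = 10.4/(7.28/√4) = 2.857
df = n − 1 = 3
Two-sided p-value ≈ 0.065
Since p ≈ 0.065 > α = 0.05, fail to reject H0; the evidence is not statistically significant.

2.857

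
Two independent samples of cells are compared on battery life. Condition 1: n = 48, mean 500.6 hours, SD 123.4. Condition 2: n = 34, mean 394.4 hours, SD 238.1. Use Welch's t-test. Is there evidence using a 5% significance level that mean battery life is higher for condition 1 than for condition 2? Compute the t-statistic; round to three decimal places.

Let group 1 = condition 1, group 2 = condition 2. H0: μ_1 = μ_2; H1: μ_1 > μ_2 (Welch's two-sample t-test, right-tailed).
t = (x̄_1 − x̄_2)/√(s_1²/n_1 + s_2²/n_2) = (500.6 − 394.4)/√(123.4²/48 + 238.1²/34) = 2.384
Welch–Satterthwaite df ≈ 45.59
p-value = P(T ≥ 2.384) ≈ 0.011
Since p ≈ 0.011 < α = 0.05, reject H0; the data support H1.

2.384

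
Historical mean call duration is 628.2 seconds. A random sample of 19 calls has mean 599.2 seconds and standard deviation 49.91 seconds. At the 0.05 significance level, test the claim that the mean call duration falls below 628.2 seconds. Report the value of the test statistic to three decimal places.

H0: μ = 628.2; H1: μ < 628.2 (one-sample t-test, left-tailed).
t = (x̄ − μ₀)/(s/√n) = (599.2 − 628.2)/(49.91/√19) = -2.533
df = n − 1 = 18
p-value = P(T ≤ -2.533) ≈ 0.010
Since p ≈ 0.010 < α = 0.05, reject H0; the data support H1.

-2.533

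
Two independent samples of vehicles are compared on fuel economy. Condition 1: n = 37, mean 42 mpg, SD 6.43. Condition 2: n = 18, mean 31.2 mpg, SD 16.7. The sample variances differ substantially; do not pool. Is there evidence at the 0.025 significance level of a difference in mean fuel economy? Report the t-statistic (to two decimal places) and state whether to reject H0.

t = 2.65; reject H0

Let group 1 = condition 1, group 2 = condition 2. H0: μ_1 = μ_2; H1: μ_1 ≠ μ_2 (Welch's two-sample t-test, two-sided).
t = (x̄_1 − x̄_2)/√(s_1²/n_1 + s_2²/n_2) = (42 − 31.2)/√(6.43²/37 + 16.7²/18) = 2.65
Welch–Satterthwaite df ≈ 19.49
Two-sided p-value ≈ 0.016
Since p ≈ 0.016 < α = 0.025, reject H0; the data support H1.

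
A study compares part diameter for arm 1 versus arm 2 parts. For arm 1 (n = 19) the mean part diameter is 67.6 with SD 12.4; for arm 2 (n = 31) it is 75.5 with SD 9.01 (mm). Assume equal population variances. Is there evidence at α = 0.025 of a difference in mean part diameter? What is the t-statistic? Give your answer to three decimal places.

Let group 1 = arm 1, group 2 = arm 2. H0: μ_1 = μ_2; H1: μ_1 ≠ μ_2 (two-sample pooled-variance t-test, two-sided).
s_p² = [(19−1)·12.4² + (31−1)·9.01²]/(19+31−2) = 108.398
t = (67.6 − 75.5)/√[108.398·(1/19 + 1/31)] = -2.604
df = n₁ + n₂ − 2 = 48
Two-sided p-value ≈ 0.012
Since p ≈ 0.012 < α = 0.025, reject H0; the data support H1.

-2.604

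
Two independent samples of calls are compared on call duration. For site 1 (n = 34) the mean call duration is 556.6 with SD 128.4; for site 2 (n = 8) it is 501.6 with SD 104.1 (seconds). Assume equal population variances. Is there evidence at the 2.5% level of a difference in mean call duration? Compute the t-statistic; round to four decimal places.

1.1243

Let group 1 = site 1, group 2 = site 2. H0: μ_1 = μ_2; H1: μ_1 ≠ μ_2 (two-sample pooled-variance t-test, two-sided).
s_p² = [(34−1)·128.4² + (8−1)·104.1²]/(34+8−2) = 15497.9
t = (556.6 − 501.6)/√[15497.9·(1/34 + 1/8)] = 1.1243
df = n₁ + n₂ − 2 = 40
Two-sided p-value ≈ 0.268
Since p ≈ 0.268 > α = 0.025, fail to reject H0; the data do not provide sufficient evidence against H0.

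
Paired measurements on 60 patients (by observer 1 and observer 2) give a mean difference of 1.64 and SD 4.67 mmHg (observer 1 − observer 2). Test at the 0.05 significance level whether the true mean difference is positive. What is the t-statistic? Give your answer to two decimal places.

2.72

H0: μ_d = 0; H1: μ_d > 0 (paired t-test on the differences, right-tailed).
t = d̄/(s_d/√n) = 1.64/(4.67/√60) = 2.72
df = n − 1 = 59
p-value = P(T ≥ 2.72) ≈ 0.0043
Since p ≈ 0.0043 < α = 0.05, reject H0; the evidence is statistically significant.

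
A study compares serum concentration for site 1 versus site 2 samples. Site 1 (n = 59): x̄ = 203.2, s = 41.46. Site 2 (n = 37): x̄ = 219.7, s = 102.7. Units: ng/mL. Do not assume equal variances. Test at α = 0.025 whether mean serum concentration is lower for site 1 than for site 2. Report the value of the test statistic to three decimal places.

-0.931

Let group 1 = site 1, group 2 = site 2. H0: μ_1 = μ_2; H1: μ_1 < μ_2 (Welch's two-sample t-test, left-tailed).
t = (x̄_1 − x̄_2)/√(s_1²/n_1 + s_2²/n_2) = (203.2 − 219.7)/√(41.46²/59 + 102.7²/37) = -0.931
Welch–Satterthwaite df ≈ 43.45
p-value = P(T ≤ -0.931) ≈ 0.1785
Since p ≈ 0.1785 > α = 0.025, fail to reject H0; the data do not provide sufficient evidence against H0.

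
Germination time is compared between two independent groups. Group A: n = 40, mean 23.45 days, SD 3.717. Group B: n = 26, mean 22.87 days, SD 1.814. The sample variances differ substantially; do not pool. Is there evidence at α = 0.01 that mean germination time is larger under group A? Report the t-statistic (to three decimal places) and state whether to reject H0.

t = 0.844; fail to reject H0

Let group 1 = group A, group 2 = group B. H0: μ_1 = μ_2; H1: μ_1 > μ_2 (Welch's two-sample t-test, right-tailed).
t = (x̄_1 − x̄_2)/√(s_1²/n_1 + s_2²/n_2) = (23.45 − 22.87)/√(3.717²/40 + 1.814²/26) = 0.844
Welch–Satterthwaite df ≈ 60.21
p-value = P(T ≥ 0.844) ≈ 0.2009
Since p ≈ 0.2009 > α = 0.01, fail to reject H0; the data do not provide sufficient evidence against H0.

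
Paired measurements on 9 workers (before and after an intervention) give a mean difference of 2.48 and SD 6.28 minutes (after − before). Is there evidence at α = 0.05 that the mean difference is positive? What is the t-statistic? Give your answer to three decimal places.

1.185

H0: μ_d = 0; H1: μ_d > 0 (paired t-test on the differences, right-tailed).
t = d̄/(s_d/√n) = 2.48/(6.28/√9) = 1.185
df = n − 1 = 8
p-value = P(T ≥ 1.185) ≈ 0.1351
Since p ≈ 0.1351 > α = 0.05, fail to reject H0; the evidence is not statistically significant.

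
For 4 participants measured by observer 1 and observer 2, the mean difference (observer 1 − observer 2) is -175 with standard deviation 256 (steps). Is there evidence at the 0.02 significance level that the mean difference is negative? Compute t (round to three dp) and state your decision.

H0: μ_d = 0; H1: μ_d < 0 (paired t-test on the differences, left-tailed).
t = d̄/(s_d/√n) = -175/(256/√4) = -1.367
df = n − 1 = 3
p-value = P(T ≤ -1.367) ≈ 0.1325
Since p ≈ 0.1325 > α = 0.02, fail to reject H0; the evidence is not statistically significant.

t = -1.367; fail to reject H0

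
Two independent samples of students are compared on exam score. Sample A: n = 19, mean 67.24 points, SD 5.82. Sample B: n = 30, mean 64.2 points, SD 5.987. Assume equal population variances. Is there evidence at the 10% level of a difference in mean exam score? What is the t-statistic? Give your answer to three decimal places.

1.750

Let group 1 = sample A, group 2 = sample B. H0: μ_1 = μ_2; H1: μ_1 ≠ μ_2 (two-sample pooled-variance t-test, two-sided).
s_p² = [(19−1)·5.82² + (30−1)·5.987²]/(19+30−2) = 35.089
t = (67.24 − 64.2)/√[35.089·(1/19 + 1/30)] = 1.750
df = n₁ + n₂ − 2 = 47
Two-sided p-value ≈ 0.0866
Since p ≈ 0.0866 < α = 0.1, reject H0; the evidence is statistically significant.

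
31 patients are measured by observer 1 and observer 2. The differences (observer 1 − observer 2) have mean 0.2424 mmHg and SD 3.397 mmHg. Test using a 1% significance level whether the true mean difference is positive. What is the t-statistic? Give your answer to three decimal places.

H0: μ_d = 0; H1: μ_d > 0 (paired t-test on the differences, right-tailed).
t = d̄/(s_d/√n) = 0.2424/(3.397/√31) = 0.397
df = n − 1 = 30
p-value = P(T ≥ 0.397) ≈ 0.347
Since p ≈ 0.347 > α = 0.01, fail to reject H0; the evidence is not statistically significant.

0.397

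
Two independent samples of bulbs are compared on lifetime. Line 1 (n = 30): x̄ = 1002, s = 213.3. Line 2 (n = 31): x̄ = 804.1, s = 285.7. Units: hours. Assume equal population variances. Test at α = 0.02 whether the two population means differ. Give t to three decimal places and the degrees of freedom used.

Let group 1 = line 1, group 2 = line 2. H0: μ_1 = μ_2; H1: μ_1 ≠ μ_2 (two-sample pooled-variance t-test, two-sided).
s_p² = [(30−1)·213.3² + (31−1)·285.7²]/(30+31−2) = 63866.9
t = (1002 − 804.1)/√[63866.9·(1/30 + 1/31)] = 3.058
df = n₁ + n₂ − 2 = 59
Two-sided p-value ≈ 0.0034
Since p ≈ 0.0034 < α = 0.02, reject H0; the evidence is statistically significant.

t = 3.058, df = 59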